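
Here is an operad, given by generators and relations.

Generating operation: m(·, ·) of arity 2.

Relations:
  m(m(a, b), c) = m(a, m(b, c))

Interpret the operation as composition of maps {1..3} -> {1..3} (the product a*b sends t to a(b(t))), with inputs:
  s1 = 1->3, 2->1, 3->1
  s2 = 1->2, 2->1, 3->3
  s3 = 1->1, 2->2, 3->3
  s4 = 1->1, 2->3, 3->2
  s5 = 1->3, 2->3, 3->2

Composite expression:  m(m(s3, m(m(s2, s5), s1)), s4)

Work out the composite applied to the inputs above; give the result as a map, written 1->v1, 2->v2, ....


1->1, 2->3, 3->3

m(s2, s5) = 1->3, 2->3, 3->1
m(m(s2, s5), s1) = 1->1, 2->3, 3->3
m(s3, m(m(s2, s5), s1)) = 1->1, 2->3, 3->3
m(m(s3, m(m(s2, s5), s1)), s4) = 1->1, 2->3, 3->3


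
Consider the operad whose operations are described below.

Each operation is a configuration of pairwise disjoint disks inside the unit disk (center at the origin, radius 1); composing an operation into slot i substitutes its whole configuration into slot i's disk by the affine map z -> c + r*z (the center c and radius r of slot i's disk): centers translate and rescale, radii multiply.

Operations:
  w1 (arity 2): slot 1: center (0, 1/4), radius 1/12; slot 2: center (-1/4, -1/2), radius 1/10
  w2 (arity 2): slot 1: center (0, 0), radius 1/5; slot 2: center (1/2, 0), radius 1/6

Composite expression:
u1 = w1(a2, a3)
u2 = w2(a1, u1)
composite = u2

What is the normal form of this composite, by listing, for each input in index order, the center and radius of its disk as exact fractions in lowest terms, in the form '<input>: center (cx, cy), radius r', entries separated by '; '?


a1: center (0, 0), radius 1/5; a2: center (1/2, 1/24), radius 1/72; a3: center (11/24, -1/12), radius 1/60

Below w2, radii multiply path by path; the a-disk centers shift.
tracing a1 down its 1-map path: center (0, 0), radius 1/5
tracing a2 down its 2-map path: center (1/2, 1/24), radius 1/72
tracing a3 down its 2-map path: center (11/24, -1/12), radius 1/60


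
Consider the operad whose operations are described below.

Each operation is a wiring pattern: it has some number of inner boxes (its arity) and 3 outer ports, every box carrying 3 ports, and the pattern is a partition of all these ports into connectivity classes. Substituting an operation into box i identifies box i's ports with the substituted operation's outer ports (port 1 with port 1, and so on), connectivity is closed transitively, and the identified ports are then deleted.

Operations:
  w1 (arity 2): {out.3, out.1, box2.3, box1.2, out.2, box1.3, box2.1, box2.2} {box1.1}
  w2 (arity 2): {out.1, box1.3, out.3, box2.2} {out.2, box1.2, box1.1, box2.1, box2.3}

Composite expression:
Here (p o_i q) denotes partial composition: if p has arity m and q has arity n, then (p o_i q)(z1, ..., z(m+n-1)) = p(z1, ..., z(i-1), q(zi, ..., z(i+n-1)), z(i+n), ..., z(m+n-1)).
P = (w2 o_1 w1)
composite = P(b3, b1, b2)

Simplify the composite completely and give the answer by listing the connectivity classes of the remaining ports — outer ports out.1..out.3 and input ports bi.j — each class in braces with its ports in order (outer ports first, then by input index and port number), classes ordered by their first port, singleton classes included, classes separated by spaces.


{out.1, out.2, out.3, b1.1, b1.2, b1.3, b2.1, b2.2, b2.3, b3.2, b3.3} {b3.1}


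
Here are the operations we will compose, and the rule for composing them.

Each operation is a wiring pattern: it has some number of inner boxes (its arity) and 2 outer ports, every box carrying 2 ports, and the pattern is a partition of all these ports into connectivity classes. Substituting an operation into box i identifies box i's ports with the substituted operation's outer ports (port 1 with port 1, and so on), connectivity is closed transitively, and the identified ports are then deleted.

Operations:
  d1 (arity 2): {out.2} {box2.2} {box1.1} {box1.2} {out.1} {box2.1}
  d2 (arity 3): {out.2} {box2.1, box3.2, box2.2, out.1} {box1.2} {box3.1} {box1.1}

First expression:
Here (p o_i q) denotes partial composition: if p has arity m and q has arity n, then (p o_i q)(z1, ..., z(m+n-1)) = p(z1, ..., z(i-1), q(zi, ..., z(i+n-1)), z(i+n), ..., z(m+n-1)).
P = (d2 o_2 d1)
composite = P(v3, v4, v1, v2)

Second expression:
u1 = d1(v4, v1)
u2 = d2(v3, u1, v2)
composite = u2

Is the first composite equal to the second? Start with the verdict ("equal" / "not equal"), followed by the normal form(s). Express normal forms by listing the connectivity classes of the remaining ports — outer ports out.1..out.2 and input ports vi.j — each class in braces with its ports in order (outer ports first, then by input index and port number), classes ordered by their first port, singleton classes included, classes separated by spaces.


Normal form of the first expression: {out.1, v2.2} {out.2} {v1.1} {v1.2} {v2.1} {v3.1} {v3.2} {v4.1} {v4.2}
Normal form of the second expression: {out.1, v2.2} {out.2} {v1.1} {v1.2} {v2.1} {v3.1} {v3.2} {v4.1} {v4.2}
The forms coincide; equal.

equal — both sides give {out.1, v2.2} {out.2} {v1.1} {v1.2} {v2.1} {v3.1} {v3.2} {v4.1} {v4.2}


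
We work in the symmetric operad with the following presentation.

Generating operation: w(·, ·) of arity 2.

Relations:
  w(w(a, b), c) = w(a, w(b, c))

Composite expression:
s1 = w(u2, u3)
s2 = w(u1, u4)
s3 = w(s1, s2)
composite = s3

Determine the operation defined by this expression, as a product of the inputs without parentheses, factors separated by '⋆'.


Every regrouping of w is equal, so read the u-inputs in written order.
w(u2, u3) unparenthesizes to u2 ⋆ u3
w(u1, u4) unparenthesizes to u1 ⋆ u4
w(w(u2, u3), w(u1, u4)) unparenthesizes to u2 ⋆ u3 ⋆ u1 ⋆ u4

u2 ⋆ u3 ⋆ u1 ⋆ u4


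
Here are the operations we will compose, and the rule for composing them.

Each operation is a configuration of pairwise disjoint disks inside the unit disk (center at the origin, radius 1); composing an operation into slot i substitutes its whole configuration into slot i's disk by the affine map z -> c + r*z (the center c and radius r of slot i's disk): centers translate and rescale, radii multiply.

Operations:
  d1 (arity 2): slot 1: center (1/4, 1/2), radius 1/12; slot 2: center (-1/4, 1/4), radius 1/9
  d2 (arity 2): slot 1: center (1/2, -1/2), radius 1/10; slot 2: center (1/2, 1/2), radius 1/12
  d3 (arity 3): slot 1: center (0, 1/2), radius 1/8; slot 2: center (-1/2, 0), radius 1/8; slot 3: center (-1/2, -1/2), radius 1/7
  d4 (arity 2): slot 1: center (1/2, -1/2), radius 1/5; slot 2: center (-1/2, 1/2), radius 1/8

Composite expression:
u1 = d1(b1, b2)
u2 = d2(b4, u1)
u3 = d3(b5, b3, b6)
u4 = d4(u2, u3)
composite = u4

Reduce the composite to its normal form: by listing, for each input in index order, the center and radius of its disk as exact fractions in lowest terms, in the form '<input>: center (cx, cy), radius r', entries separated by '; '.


Nesting under d4 composes maps z -> c + r*z down each b-path.
tracing b4 down its 2-map path: center (3/5, -3/5), radius 1/50
tracing b1 down its 3-map path: center (29/48, -47/120), radius 1/720
tracing b2 down its 3-map path: center (143/240, -19/48), radius 1/540
tracing b5 down its 2-map path: center (-1/2, 9/16), radius 1/64
tracing b3 down its 2-map path: center (-9/16, 1/2), radius 1/64
tracing b6 down its 2-map path: center (-9/16, 7/16), radius 1/56

b1: center (29/48, -47/120), radius 1/720; b2: center (143/240, -19/48), radius 1/540; b3: center (-9/16, 1/2), radius 1/64; b4: center (3/5, -3/5), radius 1/50; b5: center (-1/2, 9/16), radius 1/64; b6: center (-9/16, 7/16), radius 1/56


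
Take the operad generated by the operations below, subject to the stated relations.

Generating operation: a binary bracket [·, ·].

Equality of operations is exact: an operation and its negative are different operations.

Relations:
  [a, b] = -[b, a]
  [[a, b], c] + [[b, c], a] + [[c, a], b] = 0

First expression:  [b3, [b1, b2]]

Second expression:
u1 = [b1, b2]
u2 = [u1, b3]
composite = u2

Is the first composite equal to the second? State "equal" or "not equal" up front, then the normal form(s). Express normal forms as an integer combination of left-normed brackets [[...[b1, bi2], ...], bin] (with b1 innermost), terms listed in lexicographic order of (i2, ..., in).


In normal form, the first expression is -[[b1, b2], b3]
In normal form, the second expression is [[b1, b2], b3]
No match — not equal.

not equal; the first gives -[[b1, b2], b3] and the second [[b1, b2], b3]


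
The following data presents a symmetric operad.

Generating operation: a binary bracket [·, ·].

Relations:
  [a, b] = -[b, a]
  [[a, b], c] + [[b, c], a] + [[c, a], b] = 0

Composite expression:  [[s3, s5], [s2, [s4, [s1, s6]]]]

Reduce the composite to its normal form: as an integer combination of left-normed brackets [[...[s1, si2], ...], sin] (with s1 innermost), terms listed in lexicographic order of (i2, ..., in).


-[[[[[s1, s6], s4], s2], s3], s5] + [[[[[s1, s6], s4], s2], s5], s3]


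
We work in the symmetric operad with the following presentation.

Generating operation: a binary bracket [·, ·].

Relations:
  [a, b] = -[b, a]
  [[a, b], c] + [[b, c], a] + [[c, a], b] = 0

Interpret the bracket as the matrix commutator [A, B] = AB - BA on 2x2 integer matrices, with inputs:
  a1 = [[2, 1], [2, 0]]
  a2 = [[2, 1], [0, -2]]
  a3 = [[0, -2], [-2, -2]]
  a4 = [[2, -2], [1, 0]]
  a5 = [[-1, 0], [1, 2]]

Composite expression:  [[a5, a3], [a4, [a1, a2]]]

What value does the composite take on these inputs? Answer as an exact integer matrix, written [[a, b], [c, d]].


[a5, a3] = [[2, 6], [-4, -2]]
[a1, a2] = [[-2, -2], [8, 2]]
[a4, [a1, a2]] = [[-14, -12], [-20, 14]]
[[a5, a3], [a4, [a1, a2]]] = [[-168, 120], [192, 168]]

[[-168, 120], [192, 168]]


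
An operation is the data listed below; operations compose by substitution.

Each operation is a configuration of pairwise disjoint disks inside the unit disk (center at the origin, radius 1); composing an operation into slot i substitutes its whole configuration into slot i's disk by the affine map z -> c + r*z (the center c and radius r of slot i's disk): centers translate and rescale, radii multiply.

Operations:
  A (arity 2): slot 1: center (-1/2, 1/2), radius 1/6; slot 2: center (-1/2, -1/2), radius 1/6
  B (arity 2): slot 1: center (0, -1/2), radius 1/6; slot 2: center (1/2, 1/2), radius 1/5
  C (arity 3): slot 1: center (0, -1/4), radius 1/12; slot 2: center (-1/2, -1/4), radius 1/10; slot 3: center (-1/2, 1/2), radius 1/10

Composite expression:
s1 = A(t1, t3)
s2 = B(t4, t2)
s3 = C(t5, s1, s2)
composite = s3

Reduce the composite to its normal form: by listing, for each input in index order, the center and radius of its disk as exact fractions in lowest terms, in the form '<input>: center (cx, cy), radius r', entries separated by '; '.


t1: center (-11/20, -1/5), radius 1/60; t2: center (-9/20, 11/20), radius 1/50; t3: center (-11/20, -3/10), radius 1/60; t4: center (-1/2, 9/20), radius 1/60; t5: center (0, -1/4), radius 1/12

Affine substitution under C: radii multiply and t-centers shift.
for t5, the 1-step affine chain lands on center (0, -1/4), radius 1/12
for t1, the 2-step affine chain lands on center (-11/20, -1/5), radius 1/60
for t3, the 2-step affine chain lands on center (-11/20, -3/10), radius 1/60
for t4, the 2-step affine chain lands on center (-1/2, 9/20), radius 1/60
for t2, the 2-step affine chain lands on center (-9/20, 11/20), radius 1/50


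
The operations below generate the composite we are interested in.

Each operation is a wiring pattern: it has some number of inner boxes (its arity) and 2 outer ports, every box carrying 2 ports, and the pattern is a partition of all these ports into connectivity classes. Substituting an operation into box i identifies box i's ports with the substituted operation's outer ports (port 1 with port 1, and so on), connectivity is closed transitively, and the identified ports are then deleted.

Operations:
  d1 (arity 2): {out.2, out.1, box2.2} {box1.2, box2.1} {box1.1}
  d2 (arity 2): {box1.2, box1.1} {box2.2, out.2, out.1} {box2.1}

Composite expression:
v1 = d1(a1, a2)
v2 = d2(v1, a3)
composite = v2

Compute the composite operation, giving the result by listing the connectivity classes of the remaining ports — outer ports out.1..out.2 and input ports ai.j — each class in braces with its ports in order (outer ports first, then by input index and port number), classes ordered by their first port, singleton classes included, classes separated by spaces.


{out.1, out.2, a3.2} {a1.1} {a1.2, a2.1} {a2.2} {a3.1}

Substituting into d2 glues patterns; closure does the rest.
d1 over (a1, a2) gives {out.1, out.2, a2.2} {a1.1} {a1.2, a2.1}, out.j being that stage's outer ports
d2 over (a1, a2, a3) gives {out.1, out.2, a3.2} {a1.1} {a1.2, a2.1} {a2.2} {a3.1}, out.j being that stage's outer ports


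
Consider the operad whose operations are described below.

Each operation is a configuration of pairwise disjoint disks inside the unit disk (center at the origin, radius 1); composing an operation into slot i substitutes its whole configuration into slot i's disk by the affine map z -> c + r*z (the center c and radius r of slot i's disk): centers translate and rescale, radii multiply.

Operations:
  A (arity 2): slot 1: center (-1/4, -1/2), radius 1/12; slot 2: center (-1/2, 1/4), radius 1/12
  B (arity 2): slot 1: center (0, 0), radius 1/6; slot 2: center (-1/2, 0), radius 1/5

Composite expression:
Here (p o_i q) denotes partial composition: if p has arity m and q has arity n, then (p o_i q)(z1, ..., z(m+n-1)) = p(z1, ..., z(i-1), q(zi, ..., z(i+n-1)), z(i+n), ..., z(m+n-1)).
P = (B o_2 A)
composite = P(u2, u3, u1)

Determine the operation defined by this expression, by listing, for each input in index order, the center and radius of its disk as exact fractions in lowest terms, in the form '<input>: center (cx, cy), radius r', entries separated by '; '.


u1: center (-3/5, 1/20), radius 1/60; u2: center (0, 0), radius 1/6; u3: center (-11/20, -1/10), radius 1/60

Only the slot chain above each u matters under B; compose those maps.
tracing u2 down its 1-map path: center (0, 0), radius 1/6
tracing u3 down its 2-map path: center (-11/20, -1/10), radius 1/60
tracing u1 down its 2-map path: center (-3/5, 1/20), radius 1/60


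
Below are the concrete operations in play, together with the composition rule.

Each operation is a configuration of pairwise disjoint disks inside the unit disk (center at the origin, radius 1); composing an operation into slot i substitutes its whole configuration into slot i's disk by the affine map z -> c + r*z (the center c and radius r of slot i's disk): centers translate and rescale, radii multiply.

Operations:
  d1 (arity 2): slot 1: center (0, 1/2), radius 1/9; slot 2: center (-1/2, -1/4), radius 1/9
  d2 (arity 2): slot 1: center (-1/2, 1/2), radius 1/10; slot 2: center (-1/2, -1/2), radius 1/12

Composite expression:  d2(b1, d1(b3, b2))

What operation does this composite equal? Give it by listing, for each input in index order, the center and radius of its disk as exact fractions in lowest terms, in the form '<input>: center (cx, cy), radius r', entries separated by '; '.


b1: center (-1/2, 1/2), radius 1/10; b2: center (-13/24, -25/48), radius 1/108; b3: center (-1/2, -11/24), radius 1/108

Below d2, radii multiply path by path; the b-disk centers shift.
b1: after 1 affine step, its disk has center (-1/2, 1/2), radius 1/10
b3: after 2 affine steps, its disk has center (-1/2, -11/24), radius 1/108
b2: after 2 affine steps, its disk has center (-13/24, -25/48), radius 1/108


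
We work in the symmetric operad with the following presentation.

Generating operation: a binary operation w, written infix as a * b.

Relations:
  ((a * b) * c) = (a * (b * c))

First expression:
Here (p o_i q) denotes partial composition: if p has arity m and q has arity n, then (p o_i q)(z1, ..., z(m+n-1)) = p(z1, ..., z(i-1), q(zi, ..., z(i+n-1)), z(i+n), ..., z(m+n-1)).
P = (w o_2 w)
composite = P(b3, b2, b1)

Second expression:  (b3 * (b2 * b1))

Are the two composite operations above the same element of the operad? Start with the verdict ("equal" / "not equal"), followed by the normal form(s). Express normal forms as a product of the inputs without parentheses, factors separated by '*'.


equal; the common form is b3 * b2 * b1

In normal form, the first expression is b3 * b2 * b1
In normal form, the second expression is b3 * b2 * b1
Identical normal forms: equal.


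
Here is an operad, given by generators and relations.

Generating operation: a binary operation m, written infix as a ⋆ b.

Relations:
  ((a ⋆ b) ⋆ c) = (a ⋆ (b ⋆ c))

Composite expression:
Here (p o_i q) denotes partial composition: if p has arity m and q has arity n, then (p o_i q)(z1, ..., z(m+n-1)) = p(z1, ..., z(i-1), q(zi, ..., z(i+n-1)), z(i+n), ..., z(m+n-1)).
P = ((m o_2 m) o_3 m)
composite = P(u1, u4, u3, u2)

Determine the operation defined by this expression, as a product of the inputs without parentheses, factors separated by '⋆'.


u1 ⋆ u4 ⋆ u3 ⋆ u2

All parenthesizations of m agree; list the u-inputs left to right.
(u3 ⋆ u2) collapses to u3 ⋆ u2
(u4 ⋆ (u3 ⋆ u2)) collapses to u4 ⋆ u3 ⋆ u2
(u1 ⋆ (u4 ⋆ (u3 ⋆ u2))) collapses to u1 ⋆ u4 ⋆ u3 ⋆ u2


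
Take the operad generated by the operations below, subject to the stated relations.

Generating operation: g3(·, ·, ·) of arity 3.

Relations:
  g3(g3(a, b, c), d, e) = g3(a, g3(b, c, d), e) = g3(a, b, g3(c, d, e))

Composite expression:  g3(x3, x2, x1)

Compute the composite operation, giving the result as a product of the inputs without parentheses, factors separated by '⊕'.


x3 ⊕ x2 ⊕ x1

Every regrouping of g3 is equal, so read the x-inputs in written order.
g3(x3, x2, x1) collapses to x3 ⊕ x2 ⊕ x1


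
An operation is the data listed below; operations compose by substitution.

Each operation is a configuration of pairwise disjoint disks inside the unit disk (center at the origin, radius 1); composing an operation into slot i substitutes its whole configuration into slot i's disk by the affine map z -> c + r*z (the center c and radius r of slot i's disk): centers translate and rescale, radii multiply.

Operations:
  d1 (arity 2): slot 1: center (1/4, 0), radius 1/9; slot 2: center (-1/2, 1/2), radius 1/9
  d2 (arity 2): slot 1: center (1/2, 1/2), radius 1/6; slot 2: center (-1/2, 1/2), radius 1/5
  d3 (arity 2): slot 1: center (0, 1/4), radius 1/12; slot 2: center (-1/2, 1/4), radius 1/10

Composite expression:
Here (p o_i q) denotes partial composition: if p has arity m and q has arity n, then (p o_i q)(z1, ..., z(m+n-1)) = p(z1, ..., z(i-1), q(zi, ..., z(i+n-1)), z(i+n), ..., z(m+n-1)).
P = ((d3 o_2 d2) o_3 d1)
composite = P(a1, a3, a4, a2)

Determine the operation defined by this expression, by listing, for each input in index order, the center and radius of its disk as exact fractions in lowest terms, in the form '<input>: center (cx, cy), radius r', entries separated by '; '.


a1: center (0, 1/4), radius 1/12; a2: center (-14/25, 31/100), radius 1/450; a3: center (-9/20, 3/10), radius 1/60; a4: center (-109/200, 3/10), radius 1/450

Follow each a-input down from d3: c' goes to c + r*c', radius to r*r'.
a1: after 1 affine step, its disk has center (0, 1/4), radius 1/12
a3: after 2 affine steps, its disk has center (-9/20, 3/10), radius 1/60
a4: after 3 affine steps, its disk has center (-109/200, 3/10), radius 1/450
a2: after 3 affine steps, its disk has center (-14/25, 31/100), radius 1/450


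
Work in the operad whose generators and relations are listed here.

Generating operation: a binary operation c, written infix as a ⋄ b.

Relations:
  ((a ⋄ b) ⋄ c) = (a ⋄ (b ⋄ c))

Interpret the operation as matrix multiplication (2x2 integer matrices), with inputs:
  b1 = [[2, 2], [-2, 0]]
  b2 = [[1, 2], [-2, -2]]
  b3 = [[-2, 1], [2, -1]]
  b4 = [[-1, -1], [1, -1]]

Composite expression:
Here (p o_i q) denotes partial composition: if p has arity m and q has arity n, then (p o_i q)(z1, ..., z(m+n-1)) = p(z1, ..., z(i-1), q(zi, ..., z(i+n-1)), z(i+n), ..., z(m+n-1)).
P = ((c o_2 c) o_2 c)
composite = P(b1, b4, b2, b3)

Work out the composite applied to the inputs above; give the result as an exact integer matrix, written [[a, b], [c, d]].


(b4 ⋄ b2) = [[1, 0], [3, 4]]
((b4 ⋄ b2) ⋄ b3) = [[-2, 1], [2, -1]]
(b1 ⋄ ((b4 ⋄ b2) ⋄ b3)) = [[0, 0], [4, -2]]

[[0, 0], [4, -2]]


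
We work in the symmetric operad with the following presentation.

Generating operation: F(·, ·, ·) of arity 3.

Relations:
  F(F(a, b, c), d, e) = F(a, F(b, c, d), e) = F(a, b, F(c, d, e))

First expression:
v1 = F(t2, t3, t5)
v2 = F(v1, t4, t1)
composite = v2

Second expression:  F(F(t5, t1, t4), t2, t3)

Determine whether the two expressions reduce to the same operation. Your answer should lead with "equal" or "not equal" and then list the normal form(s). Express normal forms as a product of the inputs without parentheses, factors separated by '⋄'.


not equal; the first gives t2 ⋄ t3 ⋄ t5 ⋄ t4 ⋄ t1 and the second t5 ⋄ t1 ⋄ t4 ⋄ t2 ⋄ t3

In normal form, the first expression is t2 ⋄ t3 ⋄ t5 ⋄ t4 ⋄ t1
In normal form, the second expression is t5 ⋄ t1 ⋄ t4 ⋄ t2 ⋄ t3
The forms do not match — not equal.


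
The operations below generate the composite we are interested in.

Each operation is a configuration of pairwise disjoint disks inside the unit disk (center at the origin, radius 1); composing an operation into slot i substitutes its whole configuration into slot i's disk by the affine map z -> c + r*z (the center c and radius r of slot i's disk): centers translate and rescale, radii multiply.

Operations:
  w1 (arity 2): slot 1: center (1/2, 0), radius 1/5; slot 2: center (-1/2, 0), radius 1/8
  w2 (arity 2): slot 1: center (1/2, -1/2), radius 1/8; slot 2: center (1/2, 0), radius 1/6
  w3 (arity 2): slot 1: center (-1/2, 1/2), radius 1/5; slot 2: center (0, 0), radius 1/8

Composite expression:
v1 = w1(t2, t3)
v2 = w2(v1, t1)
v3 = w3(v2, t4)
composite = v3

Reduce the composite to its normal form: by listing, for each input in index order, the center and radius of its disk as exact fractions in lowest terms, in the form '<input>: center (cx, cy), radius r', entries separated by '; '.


t1: center (-2/5, 1/2), radius 1/30; t2: center (-31/80, 2/5), radius 1/200; t3: center (-33/80, 2/5), radius 1/320; t4: center (0, 0), radius 1/8


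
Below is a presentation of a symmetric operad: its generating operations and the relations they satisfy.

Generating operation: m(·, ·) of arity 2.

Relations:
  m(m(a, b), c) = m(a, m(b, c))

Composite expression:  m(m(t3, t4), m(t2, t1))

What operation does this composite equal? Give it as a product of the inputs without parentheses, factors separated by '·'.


t3 · t4 · t2 · t1


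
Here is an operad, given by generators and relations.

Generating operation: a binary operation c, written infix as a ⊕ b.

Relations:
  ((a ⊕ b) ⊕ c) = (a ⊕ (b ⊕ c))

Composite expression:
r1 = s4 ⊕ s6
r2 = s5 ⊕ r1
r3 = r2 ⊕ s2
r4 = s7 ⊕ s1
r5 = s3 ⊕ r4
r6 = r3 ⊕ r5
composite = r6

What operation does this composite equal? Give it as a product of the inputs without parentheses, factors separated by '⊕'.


s5 ⊕ s4 ⊕ s6 ⊕ s2 ⊕ s3 ⊕ s7 ⊕ s1

The c-tree's shape is irrelevant; the s-reading-order decides.
(s4 ⊕ s6) linearizes to s4 ⊕ s6
(s5 ⊕ (s4 ⊕ s6)) linearizes to s5 ⊕ s4 ⊕ s6
((s5 ⊕ (s4 ⊕ s6)) ⊕ s2) linearizes to s5 ⊕ s4 ⊕ s6 ⊕ s2
(s7 ⊕ s1) linearizes to s7 ⊕ s1
(s3 ⊕ (s7 ⊕ s1)) linearizes to s3 ⊕ s7 ⊕ s1
(((s5 ⊕ (s4 ⊕ s6)) ⊕ s2) ⊕ (s3 ⊕ (s7 ⊕ s1))) linearizes to s5 ⊕ s4 ⊕ s6 ⊕ s2 ⊕ s3 ⊕ s7 ⊕ s1


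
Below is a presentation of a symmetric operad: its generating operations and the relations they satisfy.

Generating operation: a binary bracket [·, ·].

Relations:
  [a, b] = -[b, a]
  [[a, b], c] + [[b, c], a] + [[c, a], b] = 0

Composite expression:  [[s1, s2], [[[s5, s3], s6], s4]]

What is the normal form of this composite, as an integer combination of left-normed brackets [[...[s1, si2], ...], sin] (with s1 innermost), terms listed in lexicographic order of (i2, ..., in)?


-[[[[[s1, s2], s3], s5], s6], s4] + [[[[[s1, s2], s4], s3], s5], s6] - [[[[[s1, s2], s4], s5], s3], s6] - [[[[[s1, s2], s4], s6], s3], s5] + [[[[[s1, s2], s4], s6], s5], s3] + [[[[[s1, s2], s5], s3], s6], s4] + [[[[[s1, s2], s6], s3], s5], s4] - [[[[[s1, s2], s6], s5], s3], s4]

Expand each bracket as ab - ba; the s1-initial words give the coefficients.
Composite bracket: [[s1, s2], [[[s5, s3], s6], s4]]
Each bracket splits as ab - ba, giving 32 signed words (2^5 = 32).
Only words starting with s1 matter:
  the word s1s2s3s5s6s4 carries sign -1 and contributes -[[[[[s1, s2], s3], s5], s6], s4]
  the word s1s2s4s3s5s6 carries sign +1 and contributes +[[[[[s1, s2], s4], s3], s5], s6]
  the word s1s2s4s5s3s6 carries sign -1 and contributes -[[[[[s1, s2], s4], s5], s3], s6]
  the word s1s2s4s6s3s5 carries sign -1 and contributes -[[[[[s1, s2], s4], s6], s3], s5]
  the word s1s2s4s6s5s3 carries sign +1 and contributes +[[[[[s1, s2], s4], s6], s5], s3]
  the word s1s2s5s3s6s4 carries sign +1 and contributes +[[[[[s1, s2], s5], s3], s6], s4]
  the word s1s2s6s3s5s4 carries sign +1 and contributes +[[[[[s1, s2], s6], s3], s5], s4]
  the word s1s2s6s5s3s4 carries sign -1 and contributes -[[[[[s1, s2], s6], s5], s3], s4]


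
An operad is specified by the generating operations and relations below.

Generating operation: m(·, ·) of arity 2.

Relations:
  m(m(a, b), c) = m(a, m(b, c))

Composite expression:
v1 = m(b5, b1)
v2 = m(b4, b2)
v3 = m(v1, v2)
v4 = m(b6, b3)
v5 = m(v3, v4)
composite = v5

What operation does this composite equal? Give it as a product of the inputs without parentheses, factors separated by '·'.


b5 · b1 · b4 · b2 · b6 · b3

Every regrouping of m is equal, so read the b-inputs in written order.
m(b5, b1) spells out as b5 · b1
m(b4, b2) spells out as b4 · b2
m(m(b5, b1), m(b4, b2)) spells out as b5 · b1 · b4 · b2
m(b6, b3) spells out as b6 · b3
m(m(m(b5, b1), m(b4, b2)), m(b6, b3)) spells out as b5 · b1 · b4 · b2 · b6 · b3


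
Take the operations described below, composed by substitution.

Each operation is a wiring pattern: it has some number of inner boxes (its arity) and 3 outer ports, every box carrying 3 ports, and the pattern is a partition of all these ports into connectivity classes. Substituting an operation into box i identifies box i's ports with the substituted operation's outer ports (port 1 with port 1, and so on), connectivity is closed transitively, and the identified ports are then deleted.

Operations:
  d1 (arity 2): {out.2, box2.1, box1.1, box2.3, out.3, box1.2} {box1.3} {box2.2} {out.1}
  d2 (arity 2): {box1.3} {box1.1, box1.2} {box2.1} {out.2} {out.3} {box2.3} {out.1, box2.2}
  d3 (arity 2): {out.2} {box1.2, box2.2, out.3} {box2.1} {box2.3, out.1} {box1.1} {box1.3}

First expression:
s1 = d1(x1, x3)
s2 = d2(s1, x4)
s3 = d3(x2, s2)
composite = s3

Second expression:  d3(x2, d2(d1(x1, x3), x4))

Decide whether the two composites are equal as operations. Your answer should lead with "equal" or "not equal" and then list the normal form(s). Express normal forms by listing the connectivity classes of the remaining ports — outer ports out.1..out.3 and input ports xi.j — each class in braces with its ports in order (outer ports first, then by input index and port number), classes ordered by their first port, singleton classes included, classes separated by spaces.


equal; the common form is {out.1} {out.2} {out.3, x2.2} {x1.1, x1.2, x3.1, x3.3} {x1.3} {x2.1} {x2.3} {x3.2} {x4.1} {x4.2} {x4.3}

In normal form, the first expression is {out.1} {out.2} {out.3, x2.2} {x1.1, x1.2, x3.1, x3.3} {x1.3} {x2.1} {x2.3} {x3.2} {x4.1} {x4.2} {x4.3}
In normal form, the second expression is {out.1} {out.2} {out.3, x2.2} {x1.1, x1.2, x3.1, x3.3} {x1.3} {x2.1} {x2.3} {x3.2} {x4.1} {x4.2} {x4.3}
Identical normal forms: equal.


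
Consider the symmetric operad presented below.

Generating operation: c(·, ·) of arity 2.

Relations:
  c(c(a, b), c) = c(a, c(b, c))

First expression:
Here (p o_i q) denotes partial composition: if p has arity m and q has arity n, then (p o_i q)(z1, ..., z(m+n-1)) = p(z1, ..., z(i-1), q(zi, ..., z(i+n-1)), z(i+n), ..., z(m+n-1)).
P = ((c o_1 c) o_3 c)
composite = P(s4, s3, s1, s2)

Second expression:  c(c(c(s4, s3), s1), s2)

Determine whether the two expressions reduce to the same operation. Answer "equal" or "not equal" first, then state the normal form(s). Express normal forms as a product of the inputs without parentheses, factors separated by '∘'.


equal: each reduces to s4 ∘ s3 ∘ s1 ∘ s2

The first composite normalizes to s4 ∘ s3 ∘ s1 ∘ s2
The second composite normalizes to s4 ∘ s3 ∘ s1 ∘ s2
One common form — equal.


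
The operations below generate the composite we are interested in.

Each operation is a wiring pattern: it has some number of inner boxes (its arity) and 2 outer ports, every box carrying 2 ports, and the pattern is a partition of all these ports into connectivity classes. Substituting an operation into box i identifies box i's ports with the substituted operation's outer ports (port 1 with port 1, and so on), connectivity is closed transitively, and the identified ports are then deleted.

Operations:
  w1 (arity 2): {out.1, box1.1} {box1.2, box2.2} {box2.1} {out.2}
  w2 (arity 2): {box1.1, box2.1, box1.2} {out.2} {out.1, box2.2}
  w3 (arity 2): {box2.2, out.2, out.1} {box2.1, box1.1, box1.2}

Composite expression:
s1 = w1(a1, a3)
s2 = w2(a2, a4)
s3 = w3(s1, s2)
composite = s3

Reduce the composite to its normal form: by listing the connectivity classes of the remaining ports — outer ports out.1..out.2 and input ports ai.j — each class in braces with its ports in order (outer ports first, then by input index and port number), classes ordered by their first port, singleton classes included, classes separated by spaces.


Two ports join when wires chain via w3-identified ports.
w1 over (a1, a3) gives {out.1, a1.1} {out.2} {a1.2, a3.2} {a3.1}, out.j being that stage's outer ports
w2 over (a2, a4) gives {out.1, a4.2} {out.2} {a2.1, a2.2, a4.1}, out.j being that stage's outer ports
w3 over (a1, a3, a2, a4) gives {out.1, out.2} {a1.1, a4.2} {a1.2, a3.2} {a2.1, a2.2, a4.1} {a3.1}, out.j being that stage's outer ports

{out.1, out.2} {a1.1, a4.2} {a1.2, a3.2} {a2.1, a2.2, a4.1} {a3.1}


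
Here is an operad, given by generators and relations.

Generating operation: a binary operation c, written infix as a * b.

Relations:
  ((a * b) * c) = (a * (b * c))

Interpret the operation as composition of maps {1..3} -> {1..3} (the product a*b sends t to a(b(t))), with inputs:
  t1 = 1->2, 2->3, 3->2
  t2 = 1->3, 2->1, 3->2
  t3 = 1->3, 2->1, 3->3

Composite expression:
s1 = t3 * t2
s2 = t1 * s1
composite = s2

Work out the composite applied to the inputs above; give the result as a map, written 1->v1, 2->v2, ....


1->2, 2->2, 3->2

(t3 * t2) = 1->3, 2->3, 3->1
(t1 * (t3 * t2)) = 1->2, 2->2, 3->2


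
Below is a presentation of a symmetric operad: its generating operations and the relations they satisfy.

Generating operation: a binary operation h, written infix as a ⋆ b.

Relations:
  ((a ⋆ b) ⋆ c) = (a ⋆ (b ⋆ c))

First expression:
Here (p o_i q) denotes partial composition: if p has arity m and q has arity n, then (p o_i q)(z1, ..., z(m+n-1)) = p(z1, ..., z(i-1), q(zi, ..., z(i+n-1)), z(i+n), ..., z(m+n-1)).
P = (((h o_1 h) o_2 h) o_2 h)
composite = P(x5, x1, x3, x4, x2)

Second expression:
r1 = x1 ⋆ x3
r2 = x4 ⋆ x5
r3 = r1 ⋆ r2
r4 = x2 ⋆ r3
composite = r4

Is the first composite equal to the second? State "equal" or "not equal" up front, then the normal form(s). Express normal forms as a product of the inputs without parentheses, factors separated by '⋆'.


Reducing the first expression gives x5 ⋆ x1 ⋆ x3 ⋆ x4 ⋆ x2
Reducing the second expression gives x2 ⋆ x1 ⋆ x3 ⋆ x4 ⋆ x5
No match — not equal.

not equal; the first gives x5 ⋆ x1 ⋆ x3 ⋆ x4 ⋆ x2 and the second x2 ⋆ x1 ⋆ x3 ⋆ x4 ⋆ x5


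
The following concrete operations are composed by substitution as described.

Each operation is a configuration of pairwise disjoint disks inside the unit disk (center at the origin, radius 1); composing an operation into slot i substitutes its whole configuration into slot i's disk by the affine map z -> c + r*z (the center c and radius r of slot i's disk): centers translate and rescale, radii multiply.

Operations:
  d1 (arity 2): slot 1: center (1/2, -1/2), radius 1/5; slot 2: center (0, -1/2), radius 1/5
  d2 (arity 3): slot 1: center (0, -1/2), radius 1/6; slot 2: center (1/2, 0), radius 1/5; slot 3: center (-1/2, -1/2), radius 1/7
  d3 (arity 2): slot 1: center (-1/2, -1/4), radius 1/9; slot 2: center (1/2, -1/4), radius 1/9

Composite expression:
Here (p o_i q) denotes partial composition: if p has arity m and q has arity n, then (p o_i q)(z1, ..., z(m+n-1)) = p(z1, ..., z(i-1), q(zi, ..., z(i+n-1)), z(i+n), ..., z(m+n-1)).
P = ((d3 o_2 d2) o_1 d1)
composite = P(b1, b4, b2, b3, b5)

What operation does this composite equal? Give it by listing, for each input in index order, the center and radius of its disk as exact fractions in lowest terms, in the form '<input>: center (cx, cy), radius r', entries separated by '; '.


Affine substitution under d3: radii multiply and b-centers shift.
input b1: applying the 2 nested substitutions gives center (-4/9, -11/36), radius 1/45
input b4: applying the 2 nested substitutions gives center (-1/2, -11/36), radius 1/45
input b2: applying the 2 nested substitutions gives center (1/2, -11/36), radius 1/54
input b3: applying the 2 nested substitutions gives center (5/9, -1/4), radius 1/45
input b5: applying the 2 nested substitutions gives center (4/9, -11/36), radius 1/63

b1: center (-4/9, -11/36), radius 1/45; b2: center (1/2, -11/36), radius 1/54; b3: center (5/9, -1/4), radius 1/45; b4: center (-1/2, -11/36), radius 1/45; b5: center (4/9, -11/36), radius 1/63


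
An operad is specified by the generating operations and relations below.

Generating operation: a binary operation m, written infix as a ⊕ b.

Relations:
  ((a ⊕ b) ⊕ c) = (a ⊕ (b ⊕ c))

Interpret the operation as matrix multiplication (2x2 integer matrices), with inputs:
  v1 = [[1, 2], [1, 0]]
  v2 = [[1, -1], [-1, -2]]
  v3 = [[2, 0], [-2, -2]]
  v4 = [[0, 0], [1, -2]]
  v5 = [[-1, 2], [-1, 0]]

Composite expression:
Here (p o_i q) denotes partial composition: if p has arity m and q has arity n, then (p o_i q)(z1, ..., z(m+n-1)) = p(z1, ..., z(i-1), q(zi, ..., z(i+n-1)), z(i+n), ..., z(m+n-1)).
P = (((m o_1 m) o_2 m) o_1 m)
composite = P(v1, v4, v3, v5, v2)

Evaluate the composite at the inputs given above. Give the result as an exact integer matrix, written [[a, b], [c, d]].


(v1 ⊕ v4) = [[2, -4], [0, 0]]
(v3 ⊕ v5) = [[-2, 4], [4, -4]]
((v1 ⊕ v4) ⊕ (v3 ⊕ v5)) = [[-20, 24], [0, 0]]
(((v1 ⊕ v4) ⊕ (v3 ⊕ v5)) ⊕ v2) = [[-44, -28], [0, 0]]

[[-44, -28], [0, 0]]


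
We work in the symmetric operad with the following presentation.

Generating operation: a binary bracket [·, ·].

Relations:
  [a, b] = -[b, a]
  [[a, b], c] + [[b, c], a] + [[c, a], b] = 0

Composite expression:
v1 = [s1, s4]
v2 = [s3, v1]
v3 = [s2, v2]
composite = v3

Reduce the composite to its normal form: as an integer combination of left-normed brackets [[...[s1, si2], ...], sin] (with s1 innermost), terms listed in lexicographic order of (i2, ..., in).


[[[s1, s4], s3], s2]

Antisymmetry and Jacobi reduce to s1-anchored left-normed brackets.
Composite bracket: [s2, [s3, [s1, s4]]]
Applying ab - ba throughout gives 8 signed words (2^3 = 8).
Words beginning with s1 determine it all:
  sign of s1s4s3s2 is +1, so it contributes +[[[s1, s4], s3], s2]


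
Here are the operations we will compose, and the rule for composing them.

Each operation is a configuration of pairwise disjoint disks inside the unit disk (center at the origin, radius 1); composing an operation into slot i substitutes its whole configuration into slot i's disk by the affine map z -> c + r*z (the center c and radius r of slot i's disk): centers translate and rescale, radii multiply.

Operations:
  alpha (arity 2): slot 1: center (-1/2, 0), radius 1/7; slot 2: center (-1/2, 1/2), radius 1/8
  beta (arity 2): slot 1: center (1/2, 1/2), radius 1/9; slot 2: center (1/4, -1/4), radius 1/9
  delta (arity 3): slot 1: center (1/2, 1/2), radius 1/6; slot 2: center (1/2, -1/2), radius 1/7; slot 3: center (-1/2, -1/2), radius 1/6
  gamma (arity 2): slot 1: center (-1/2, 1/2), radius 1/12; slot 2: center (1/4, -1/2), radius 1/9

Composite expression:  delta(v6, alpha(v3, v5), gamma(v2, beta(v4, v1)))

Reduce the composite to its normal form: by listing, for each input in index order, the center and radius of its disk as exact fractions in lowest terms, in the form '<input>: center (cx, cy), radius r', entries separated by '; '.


Only the slot chain above each v matters under delta; compose those maps.
input v6: applying the 1 nested substitution gives center (1/2, 1/2), radius 1/6
input v3: applying the 2 nested substitutions gives center (3/7, -1/2), radius 1/49
input v5: applying the 2 nested substitutions gives center (3/7, -3/7), radius 1/56
input v2: applying the 2 nested substitutions gives center (-7/12, -5/12), radius 1/72
input v4: applying the 3 nested substitutions gives center (-97/216, -31/54), radius 1/486
input v1: applying the 3 nested substitutions gives center (-49/108, -127/216), radius 1/486

v1: center (-49/108, -127/216), radius 1/486; v2: center (-7/12, -5/12), radius 1/72; v3: center (3/7, -1/2), radius 1/49; v4: center (-97/216, -31/54), radius 1/486; v5: center (3/7, -3/7), radius 1/56; v6: center (1/2, 1/2), radius 1/6


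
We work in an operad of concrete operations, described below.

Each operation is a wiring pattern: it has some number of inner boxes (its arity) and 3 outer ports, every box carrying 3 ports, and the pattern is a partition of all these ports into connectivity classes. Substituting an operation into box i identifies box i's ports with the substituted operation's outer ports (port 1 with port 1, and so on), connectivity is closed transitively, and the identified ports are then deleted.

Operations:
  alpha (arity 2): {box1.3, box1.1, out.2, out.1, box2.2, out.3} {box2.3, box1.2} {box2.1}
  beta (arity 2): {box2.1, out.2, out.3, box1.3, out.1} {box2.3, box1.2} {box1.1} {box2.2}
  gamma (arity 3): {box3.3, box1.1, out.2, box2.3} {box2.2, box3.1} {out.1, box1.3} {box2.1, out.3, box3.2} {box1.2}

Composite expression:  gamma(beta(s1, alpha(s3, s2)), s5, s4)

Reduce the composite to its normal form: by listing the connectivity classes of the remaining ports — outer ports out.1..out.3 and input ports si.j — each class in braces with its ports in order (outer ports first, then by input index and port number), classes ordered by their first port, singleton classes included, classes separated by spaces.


Treat the ports identified at gamma as solder joints: merge, then drop.
through alpha, on inputs (s3, s2): {out.1, out.2, out.3, s2.2, s3.1, s3.3} {s2.1} {s2.3, s3.2} (out.j = stage outer ports)
through beta, on inputs (s1, s3, s2): {out.1, out.2, out.3, s1.2, s1.3, s2.2, s3.1, s3.3} {s1.1} {s2.1} {s2.3, s3.2} (out.j = stage outer ports)
through gamma, on inputs (s1, s3, s2, s5, s4): {out.1, out.2, s1.2, s1.3, s2.2, s3.1, s3.3, s4.3, s5.3} {out.3, s4.2, s5.1} {s1.1} {s2.1} {s2.3, s3.2} {s4.1, s5.2} (out.j = stage outer ports)

{out.1, out.2, s1.2, s1.3, s2.2, s3.1, s3.3, s4.3, s5.3} {out.3, s4.2, s5.1} {s1.1} {s2.1} {s2.3, s3.2} {s4.1, s5.2}


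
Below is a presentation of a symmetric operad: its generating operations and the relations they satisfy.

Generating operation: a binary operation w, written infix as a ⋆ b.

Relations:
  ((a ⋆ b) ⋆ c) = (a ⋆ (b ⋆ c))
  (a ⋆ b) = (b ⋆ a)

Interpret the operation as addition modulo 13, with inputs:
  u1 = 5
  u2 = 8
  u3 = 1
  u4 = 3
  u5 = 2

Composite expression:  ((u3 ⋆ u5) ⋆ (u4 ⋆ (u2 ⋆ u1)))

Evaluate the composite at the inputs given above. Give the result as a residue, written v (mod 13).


6 (mod 13)

(u3 ⋆ u5) = 3
(u2 ⋆ u1) = 0
(u4 ⋆ (u2 ⋆ u1)) = 3
((u3 ⋆ u5) ⋆ (u4 ⋆ (u2 ⋆ u1))) = 6
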